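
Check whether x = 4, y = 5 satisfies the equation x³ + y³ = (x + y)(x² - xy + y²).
Holds

Substituting x = 4, y = 5:

LHS = 4³ + 5³ = 189
RHS = (4 + 5)(4² - 4·5 + 5²) = 189

LHS = RHS, so the equation holds at this point.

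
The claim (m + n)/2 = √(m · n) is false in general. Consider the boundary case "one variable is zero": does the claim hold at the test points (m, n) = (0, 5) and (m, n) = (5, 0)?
At (0, 5): LHS = 5/2 ≠ RHS = 0
At (5, 0): LHS = 5/2 ≠ RHS = 0

Answer: No, fails at both test points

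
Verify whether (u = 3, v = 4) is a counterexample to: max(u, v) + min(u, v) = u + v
No

Substituting u = 3, v = 4:
LHS = max(3, 4) + min(3, 4) = 7
RHS = 3 + 4 = 7

The sides agree, so this pair does not disprove the claim.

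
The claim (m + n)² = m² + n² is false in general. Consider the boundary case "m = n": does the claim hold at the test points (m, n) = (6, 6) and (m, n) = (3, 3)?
At (6, 6): LHS = 144 ≠ RHS = 72
At (3, 3): LHS = 36 ≠ RHS = 18

Answer: No, fails at both test points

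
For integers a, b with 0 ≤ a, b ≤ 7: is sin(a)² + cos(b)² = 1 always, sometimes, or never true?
Sometimes true

It holds at (a, b) = (0, 0) (both sides equal 1), but fails at (a, b) = (6, 7) (LHS = sin(6)² + cos(7)² ≈ 0.6464, RHS = 1).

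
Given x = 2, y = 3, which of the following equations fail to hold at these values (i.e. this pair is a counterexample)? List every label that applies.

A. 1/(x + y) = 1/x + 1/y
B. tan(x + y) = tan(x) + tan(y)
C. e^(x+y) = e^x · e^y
A, B

Evaluating each claim at the given values:
A. LHS = 1/5, RHS = 5/6 → fails here (LHS ≠ RHS)
B. LHS = tan(5) ≈ -3.381, RHS = tan(2) + tan(3) ≈ -2.328 → fails here (LHS ≠ RHS)
C. LHS = e^5 ≈ 148.4, RHS = e^5 ≈ 148.4 → holds here (LHS = RHS)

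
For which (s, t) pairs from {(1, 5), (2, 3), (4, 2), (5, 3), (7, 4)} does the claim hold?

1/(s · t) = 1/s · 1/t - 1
None

Testing each pair:
(1, 5): LHS = 1/5, RHS = -4/5 → fails
(2, 3): LHS = 1/6, RHS = -5/6 → fails
(4, 2): LHS = 1/8, RHS = -7/8 → fails
(5, 3): LHS = 1/15, RHS = -14/15 → fails
(7, 4): LHS = 1/28, RHS = -27/28 → fails

No pair satisfies the claim.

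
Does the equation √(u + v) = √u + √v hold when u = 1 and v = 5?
Fails

Substituting u = 1, v = 5:

LHS = √(1 + 5) = √(6) ≈ 2.449
RHS = √1 + √5 = 1 + √(5) ≈ 3.236

LHS ≠ RHS, so the equation does not hold at this point.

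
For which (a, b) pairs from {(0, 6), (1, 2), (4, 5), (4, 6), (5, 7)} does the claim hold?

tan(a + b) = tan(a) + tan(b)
Testing each pair:
(0, 6): LHS = tan(6) ≈ -0.291, RHS = tan(6) ≈ -0.291 → holds
(1, 2): LHS = tan(3) ≈ -0.1425, RHS = tan(2) + tan(1) ≈ -0.6276 → fails
(4, 5): LHS = tan(9) ≈ -0.4523, RHS = tan(5) + tan(4) ≈ -2.223 → fails
(4, 6): LHS = tan(10) ≈ 0.6484, RHS = tan(6) + tan(4) ≈ 0.8668 → fails
(5, 7): LHS = tan(12) ≈ -0.6359, RHS = tan(5) + tan(7) ≈ -2.509 → fails

1 of 5 pairs satisfies the claim.

Answer: (0, 6)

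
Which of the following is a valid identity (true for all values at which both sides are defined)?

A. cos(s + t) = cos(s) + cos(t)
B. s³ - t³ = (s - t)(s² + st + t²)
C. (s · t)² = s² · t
B

A: fails at (6, 7) — LHS = cos(13) ≈ 0.9074, RHS = cos(7) + cos(6) ≈ 1.714.
B: holds — e.g. at (3, 3), both sides equal 0.
C: fails at (5, 8) — LHS = 1600, RHS = 200.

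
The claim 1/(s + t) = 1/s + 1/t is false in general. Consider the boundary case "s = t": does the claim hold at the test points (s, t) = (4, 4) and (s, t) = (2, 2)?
No, fails at both test points

At (4, 4): LHS = 1/8 ≠ RHS = 1/2
At (2, 2): LHS = 1/4 ≠ RHS = 1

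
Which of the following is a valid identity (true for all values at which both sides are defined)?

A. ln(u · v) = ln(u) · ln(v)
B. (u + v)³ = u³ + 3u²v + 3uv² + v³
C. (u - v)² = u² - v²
B

A: fails at (3, 5) — LHS = ln(15) ≈ 2.708, RHS = ln(3)·ln(5) ≈ 1.768.
B: holds — e.g. at (3, 7), both sides equal 1000.
C: fails at (2, 3) — LHS = 1, RHS = -5.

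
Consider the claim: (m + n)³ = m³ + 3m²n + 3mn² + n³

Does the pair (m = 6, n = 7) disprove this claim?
No

Substituting m = 6, n = 7:
LHS = (6 + 7)³ = 2197
RHS = 6³ + 3·6²·7 + 3·6·7² + 7³ = 2197

The sides agree, so this pair does not disprove the claim.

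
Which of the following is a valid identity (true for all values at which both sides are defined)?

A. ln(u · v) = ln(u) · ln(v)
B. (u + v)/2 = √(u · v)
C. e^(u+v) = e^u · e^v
A: fails at (6, 7) — LHS = ln(42) ≈ 3.738, RHS = ln(6)·ln(7) ≈ 3.487.
B: fails at (2, 7) — LHS = 9/2, RHS = √(14) ≈ 3.742.
C: holds — e.g. at (5, 8), both sides equal e^13 ≈ 442413.4.

Answer: C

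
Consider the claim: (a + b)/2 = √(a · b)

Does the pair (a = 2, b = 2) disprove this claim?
No

Substituting a = 2, b = 2:
LHS = (2 + 2)/2 = 2
RHS = √(2 · 2) = 2

The sides agree, so this pair does not disprove the claim.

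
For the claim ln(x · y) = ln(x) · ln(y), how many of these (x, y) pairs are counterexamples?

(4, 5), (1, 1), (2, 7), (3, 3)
3

Testing each pair:
(4, 5): LHS = ln(20) ≈ 2.996, RHS = ln(4)·ln(5) ≈ 2.231 → counterexample
(1, 1): LHS = 0, RHS = 0 → satisfies claim
(2, 7): LHS = ln(14) ≈ 2.639, RHS = ln(2)·ln(7) ≈ 1.349 → counterexample
(3, 3): LHS = ln(9) ≈ 2.197, RHS = ln(3)² ≈ 1.207 → counterexample

That makes 3 counterexamples.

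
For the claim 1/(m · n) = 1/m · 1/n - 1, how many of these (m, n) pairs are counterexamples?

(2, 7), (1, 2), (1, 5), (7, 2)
Testing each pair:
(2, 7): LHS = 1/14, RHS = -13/14 → counterexample
(1, 2): LHS = 1/2, RHS = -1/2 → counterexample
(1, 5): LHS = 1/5, RHS = -4/5 → counterexample
(7, 2): LHS = 1/14, RHS = -13/14 → counterexample

That makes 4 counterexamples.

Answer: 4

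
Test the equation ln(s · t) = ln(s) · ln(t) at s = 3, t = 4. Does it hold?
Substituting s = 3, t = 4:

LHS = ln(3 · 4) = ln(12) ≈ 2.485
RHS = ln(3) · ln(4) ≈ 1.523

LHS ≠ RHS, so the equation does not hold at this point.

Answer: Fails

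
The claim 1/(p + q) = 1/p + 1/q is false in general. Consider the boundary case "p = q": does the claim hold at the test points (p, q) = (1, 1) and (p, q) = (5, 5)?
No, fails at both test points

At (1, 1): LHS = 1/2 ≠ RHS = 2
At (5, 5): LHS = 1/10 ≠ RHS = 2/5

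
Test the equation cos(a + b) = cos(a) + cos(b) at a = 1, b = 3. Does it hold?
Substituting a = 1, b = 3:

LHS = cos(1 + 3) = cos(4) ≈ -0.6536
RHS = cos(1) + cos(3) ≈ -0.4497

LHS ≠ RHS, so the equation does not hold at this point.

Answer: Fails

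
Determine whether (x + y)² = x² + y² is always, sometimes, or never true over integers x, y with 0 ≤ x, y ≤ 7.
Sometimes true

It holds at (x, y) = (4, 0) (both sides equal 16), but fails at (x, y) = (6, 6) (LHS = 144, RHS = 72).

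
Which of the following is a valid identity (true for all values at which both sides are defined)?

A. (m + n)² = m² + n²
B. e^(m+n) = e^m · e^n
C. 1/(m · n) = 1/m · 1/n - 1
B

A: fails at (1, 4) — LHS = 25, RHS = 17.
B: holds — e.g. at (4, 6), both sides equal e^10 ≈ 22026.5.
C: fails at (2, 7) — LHS = 1/14, RHS = -13/14.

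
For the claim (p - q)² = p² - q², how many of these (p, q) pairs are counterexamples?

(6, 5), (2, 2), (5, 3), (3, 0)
Testing each pair:
(6, 5): LHS = 1, RHS = 11 → counterexample
(2, 2): LHS = 0, RHS = 0 → satisfies claim
(5, 3): LHS = 4, RHS = 16 → counterexample
(3, 0): LHS = 9, RHS = 9 → satisfies claim

That makes 2 counterexamples.

Answer: 2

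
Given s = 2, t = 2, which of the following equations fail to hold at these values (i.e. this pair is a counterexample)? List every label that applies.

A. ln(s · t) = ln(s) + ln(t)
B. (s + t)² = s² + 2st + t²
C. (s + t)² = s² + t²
C

Evaluating each claim at the given values:
A. LHS = ln(4) ≈ 1.386, RHS = 2·ln(2) ≈ 1.386 → holds here (LHS = RHS)
B. LHS = 16, RHS = 16 → holds here (LHS = RHS)
C. LHS = 16, RHS = 8 → fails here (LHS ≠ RHS)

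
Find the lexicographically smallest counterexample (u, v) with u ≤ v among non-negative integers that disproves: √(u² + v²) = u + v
(u, v) = (1, 1)

At (0, 7): both sides equal 7, so it holds there.

Substituting (1, 1) into the claim:
LHS = √(1² + 1²) = √(2) ≈ 1.414
RHS = 1 + 1 = 2

Since LHS ≠ RHS, this pair disproves the claim, and no lexicographically smaller pair (u ≤ v, non-negative integers) does.

For instance (4, 4) is also a counterexample (LHS = 4·√(2) ≈ 5.657, RHS = 8), but it's lexicographically larger.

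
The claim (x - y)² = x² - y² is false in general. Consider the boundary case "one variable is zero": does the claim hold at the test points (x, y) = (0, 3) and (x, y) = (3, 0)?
At (0, 3): LHS = 9 ≠ RHS = -9
At (3, 0): LHS = 9, RHS = 9 → equal

Answer: Only at (3, 0)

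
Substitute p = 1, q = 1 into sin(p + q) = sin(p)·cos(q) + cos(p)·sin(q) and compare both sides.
LHS = sin(1 + 1) = sin(2) ≈ 0.9093
RHS = sin(1)·cos(1) + cos(1)·sin(1) = 2·sin(1)·cos(1) ≈ 0.9093

LHS = RHS: the two sides agree.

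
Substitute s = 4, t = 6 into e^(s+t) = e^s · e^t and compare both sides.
LHS = e^(4+6) = e^10 ≈ 22026.5
RHS = e^4 · e^6 = e^10 ≈ 22026.5

LHS = RHS: the two sides agree.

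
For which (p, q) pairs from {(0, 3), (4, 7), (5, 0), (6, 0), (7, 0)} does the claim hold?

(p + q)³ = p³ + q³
Testing each pair:
(0, 3): LHS = 27, RHS = 27 → holds
(4, 7): LHS = 1331, RHS = 407 → fails
(5, 0): LHS = 125, RHS = 125 → holds
(6, 0): LHS = 216, RHS = 216 → holds
(7, 0): LHS = 343, RHS = 343 → holds

4 of 5 pairs satisfy the claim.

Answer: (0, 3), (5, 0), (6, 0), (7, 0)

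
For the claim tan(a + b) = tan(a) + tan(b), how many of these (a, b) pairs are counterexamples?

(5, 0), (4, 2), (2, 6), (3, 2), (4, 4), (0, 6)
Testing each pair:
(5, 0): LHS = tan(5) ≈ -3.381, RHS = tan(5) ≈ -3.381 → satisfies claim
(4, 2): LHS = tan(6) ≈ -0.291, RHS = tan(2) + tan(4) ≈ -1.027 → counterexample
(2, 6): LHS = tan(8) ≈ -6.8, RHS = tan(2) + tan(6) ≈ -2.476 → counterexample
(3, 2): LHS = tan(5) ≈ -3.381, RHS = tan(2) + tan(3) ≈ -2.328 → counterexample
(4, 4): LHS = tan(8) ≈ -6.8, RHS = 2·tan(4) ≈ 2.316 → counterexample
(0, 6): LHS = tan(6) ≈ -0.291, RHS = tan(6) ≈ -0.291 → satisfies claim

That makes 4 counterexamples.

Answer: 4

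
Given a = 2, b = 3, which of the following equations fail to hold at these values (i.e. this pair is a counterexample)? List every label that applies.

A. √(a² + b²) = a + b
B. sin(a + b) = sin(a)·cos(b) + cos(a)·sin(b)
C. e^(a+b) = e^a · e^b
Evaluating each claim at the given values:
A. LHS = √(13) ≈ 3.606, RHS = 5 → fails here (LHS ≠ RHS)
B. LHS = sin(5) ≈ -0.9589, RHS = sin(2)·cos(3) + sin(3)·cos(2) ≈ -0.9589 → holds here (LHS = RHS)
C. LHS = e^5 ≈ 148.4, RHS = e^5 ≈ 148.4 → holds here (LHS = RHS)

Answer: A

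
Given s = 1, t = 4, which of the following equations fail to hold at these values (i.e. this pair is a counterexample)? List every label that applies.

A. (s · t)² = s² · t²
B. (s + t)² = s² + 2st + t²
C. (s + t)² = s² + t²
Evaluating each claim at the given values:
A. LHS = 16, RHS = 16 → holds here (LHS = RHS)
B. LHS = 25, RHS = 25 → holds here (LHS = RHS)
C. LHS = 25, RHS = 17 → fails here (LHS ≠ RHS)

Answer: C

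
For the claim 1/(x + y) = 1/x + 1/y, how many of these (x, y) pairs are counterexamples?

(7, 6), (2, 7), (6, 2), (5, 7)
4

Testing each pair:
(7, 6): LHS = 1/13, RHS = 13/42 → counterexample
(2, 7): LHS = 1/9, RHS = 9/14 → counterexample
(6, 2): LHS = 1/8, RHS = 2/3 → counterexample
(5, 7): LHS = 1/12, RHS = 12/35 → counterexample

That makes 4 counterexamples.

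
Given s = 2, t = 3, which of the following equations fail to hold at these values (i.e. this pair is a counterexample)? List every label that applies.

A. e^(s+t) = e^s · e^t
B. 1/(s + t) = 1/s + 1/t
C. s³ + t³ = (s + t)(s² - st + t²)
Evaluating each claim at the given values:
A. LHS = e^5 ≈ 148.4, RHS = e^5 ≈ 148.4 → holds here (LHS = RHS)
B. LHS = 1/5, RHS = 5/6 → fails here (LHS ≠ RHS)
C. LHS = 35, RHS = 35 → holds here (LHS = RHS)

Answer: B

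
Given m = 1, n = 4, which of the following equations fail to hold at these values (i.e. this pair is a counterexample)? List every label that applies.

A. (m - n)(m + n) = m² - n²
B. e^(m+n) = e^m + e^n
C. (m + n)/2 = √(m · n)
Evaluating each claim at the given values:
A. LHS = -15, RHS = -15 → holds here (LHS = RHS)
B. LHS = e^5 ≈ 148.4, RHS = e + e^4 ≈ 57.32 → fails here (LHS ≠ RHS)
C. LHS = 5/2, RHS = 2 → fails here (LHS ≠ RHS)

Answer: B, C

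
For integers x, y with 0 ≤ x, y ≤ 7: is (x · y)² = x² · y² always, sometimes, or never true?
Always true

The identity holds for every pair in the range. For instance at (x, y) = (2, 5): both sides equal 100.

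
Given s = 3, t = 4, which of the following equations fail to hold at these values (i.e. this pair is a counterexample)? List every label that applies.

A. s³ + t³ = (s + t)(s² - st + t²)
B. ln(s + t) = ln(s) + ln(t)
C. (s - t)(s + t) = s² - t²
B

Evaluating each claim at the given values:
A. LHS = 91, RHS = 91 → holds here (LHS = RHS)
B. LHS = ln(7) ≈ 1.946, RHS = ln(3) + ln(4) ≈ 2.485 → fails here (LHS ≠ RHS)
C. LHS = -7, RHS = -7 → holds here (LHS = RHS)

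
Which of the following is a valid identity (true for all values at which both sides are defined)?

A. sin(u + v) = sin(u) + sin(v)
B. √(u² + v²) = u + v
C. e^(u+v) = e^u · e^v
A: fails at (4, 4) — LHS = sin(8) ≈ 0.9894, RHS = 2·sin(4) ≈ -1.514.
B: fails at (3, 5) — LHS = √(34) ≈ 5.831, RHS = 8.
C: holds — e.g. at (1, 2), both sides equal e^3 ≈ 20.09.

Answer: C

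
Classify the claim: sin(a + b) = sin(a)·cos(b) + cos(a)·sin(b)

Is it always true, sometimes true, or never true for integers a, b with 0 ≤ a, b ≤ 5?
The identity holds for every pair in the range. For instance at (a, b) = (3, 4): both sides equal sin(7) ≈ 0.657.

Answer: Always true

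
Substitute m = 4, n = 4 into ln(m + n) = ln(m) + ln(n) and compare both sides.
LHS = ln(4 + 4) = ln(8) ≈ 2.079
RHS = ln(4) + ln(4) = 2·ln(4) ≈ 2.773

LHS ≠ RHS (they differ by about 0.6931), so the equation does not hold here.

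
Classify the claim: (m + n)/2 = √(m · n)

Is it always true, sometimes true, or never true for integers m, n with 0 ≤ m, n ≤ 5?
It holds at (m, n) = (4, 4) (both sides equal 4), but fails at (m, n) = (1, 4) (LHS = 5/2, RHS = 2).

Answer: Sometimes true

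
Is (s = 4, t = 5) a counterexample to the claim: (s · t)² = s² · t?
Substituting s = 4, t = 5:
LHS = (4 · 5)² = 400
RHS = 4² · 5 = 80

Since LHS ≠ RHS, this pair disproves the claim.

Answer: Yes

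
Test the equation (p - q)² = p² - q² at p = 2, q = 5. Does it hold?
Substituting p = 2, q = 5:

LHS = (2 - 5)² = 9
RHS = 2² - 5² = -21

LHS ≠ RHS, so the equation does not hold at this point.

Answer: Fails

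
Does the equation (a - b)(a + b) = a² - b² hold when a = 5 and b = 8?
Substituting a = 5, b = 8:

LHS = (5 - 8)(5 + 8) = -39
RHS = 5² - 8² = -39

LHS = RHS, so the equation holds at this point.

Answer: Holds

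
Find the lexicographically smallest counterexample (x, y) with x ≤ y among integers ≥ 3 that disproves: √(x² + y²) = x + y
(x, y) = (3, 3)

Substituting (3, 3) into the claim:
LHS = √(3² + 3²) = 3·√(2) ≈ 4.243
RHS = 3 + 3 = 6

Since LHS ≠ RHS, this pair disproves the claim, and no lexicographically smaller pair (x ≤ y, integers ≥ 3) does.

For instance (3, 4) is also a counterexample (LHS = 5, RHS = 7), but it's lexicographically larger.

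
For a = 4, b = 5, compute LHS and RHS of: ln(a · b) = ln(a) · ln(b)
LHS = ln(4 · 5) = ln(20) ≈ 2.996
RHS = ln(4) · ln(5) ≈ 2.231

LHS ≠ RHS (they differ by about 0.7646), so the equation does not hold here.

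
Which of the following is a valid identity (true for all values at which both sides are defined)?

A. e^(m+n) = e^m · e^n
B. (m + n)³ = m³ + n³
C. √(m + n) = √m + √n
A: holds — e.g. at (5, 5), both sides equal e^10 ≈ 22026.5.
B: fails at (1, 4) — LHS = 125, RHS = 65.
C: fails at (2, 4) — LHS = √(6) ≈ 2.449, RHS = √(2) + 2 ≈ 3.414.

Answer: A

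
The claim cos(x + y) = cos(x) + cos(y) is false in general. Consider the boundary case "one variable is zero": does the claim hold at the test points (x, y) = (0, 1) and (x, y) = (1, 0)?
At (0, 1): LHS = cos(1) ≈ 0.5403 ≠ RHS = cos(1) + 1 ≈ 1.54
At (1, 0): LHS = cos(1) ≈ 0.5403 ≠ RHS = cos(1) + 1 ≈ 1.54

Answer: No, fails at both test points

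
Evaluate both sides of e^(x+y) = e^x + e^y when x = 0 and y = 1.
LHS = e^(0+1) = e ≈ 2.718
RHS = e^0 + e^1 = 1 + e ≈ 3.718

LHS ≠ RHS (they differ by about 1), so the equation does not hold here.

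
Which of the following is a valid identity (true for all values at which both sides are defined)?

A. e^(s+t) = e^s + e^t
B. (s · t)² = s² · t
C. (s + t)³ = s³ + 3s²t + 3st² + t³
C

A: fails at (2, 2) — LHS = e^4 ≈ 54.6, RHS = 2·e^2 ≈ 14.78.
B: fails at (2, 2) — LHS = 16, RHS = 8.
C: holds — e.g. at (3, 3), both sides equal 216.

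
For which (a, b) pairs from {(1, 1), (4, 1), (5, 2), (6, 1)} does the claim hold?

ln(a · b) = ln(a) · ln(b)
Testing each pair:
(1, 1): LHS = 0, RHS = 0 → holds
(4, 1): LHS = ln(4) ≈ 1.386, RHS = 0 → fails
(5, 2): LHS = ln(10) ≈ 2.303, RHS = ln(2)·ln(5) ≈ 1.116 → fails
(6, 1): LHS = ln(6) ≈ 1.792, RHS = 0 → fails

1 of 4 pairs satisfies the claim.

Answer: (1, 1)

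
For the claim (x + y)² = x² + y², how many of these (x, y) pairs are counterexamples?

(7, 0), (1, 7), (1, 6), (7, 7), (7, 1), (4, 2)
5

Testing each pair:
(7, 0): LHS = 49, RHS = 49 → satisfies claim
(1, 7): LHS = 64, RHS = 50 → counterexample
(1, 6): LHS = 49, RHS = 37 → counterexample
(7, 7): LHS = 196, RHS = 98 → counterexample
(7, 1): LHS = 64, RHS = 50 → counterexample
(4, 2): LHS = 36, RHS = 20 → counterexample

That makes 5 counterexamples.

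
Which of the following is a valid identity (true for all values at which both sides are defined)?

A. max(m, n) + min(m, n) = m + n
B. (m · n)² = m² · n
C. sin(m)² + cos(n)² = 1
A: holds — e.g. at (3, 3), both sides equal 6.
B: fails at (4, 5) — LHS = 400, RHS = 80.
C: fails at (0, 1) — LHS = cos(1)² ≈ 0.2919, RHS = 1.

Answer: A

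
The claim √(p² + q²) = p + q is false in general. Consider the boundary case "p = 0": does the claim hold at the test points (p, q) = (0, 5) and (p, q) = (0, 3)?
At (0, 5): LHS = 5, RHS = 5 → equal
At (0, 3): LHS = 3, RHS = 3 → equal

So the claim does hold at both of these boundary points, even though it is not an identity.

Answer: Yes, holds at both test points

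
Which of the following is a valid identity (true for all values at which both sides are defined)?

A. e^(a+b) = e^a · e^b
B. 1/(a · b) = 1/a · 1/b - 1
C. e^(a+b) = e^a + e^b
A: holds — e.g. at (4, 5), both sides equal e^9 ≈ 8103.
B: fails at (1, 3) — LHS = 1/3, RHS = -2/3.
C: fails at (1, 4) — LHS = e^5 ≈ 148.4, RHS = e + e^4 ≈ 57.32.

Answer: A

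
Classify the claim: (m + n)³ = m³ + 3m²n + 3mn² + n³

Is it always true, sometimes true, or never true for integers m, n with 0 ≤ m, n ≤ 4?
The identity holds for every pair in the range. For instance at (m, n) = (3, 2): both sides equal 125.

Answer: Always true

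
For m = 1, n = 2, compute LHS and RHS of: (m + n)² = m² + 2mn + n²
LHS = (1 + 2)² = 9
RHS = 1² + 2·1·2 + 2² = 9

LHS = RHS: the two sides agree.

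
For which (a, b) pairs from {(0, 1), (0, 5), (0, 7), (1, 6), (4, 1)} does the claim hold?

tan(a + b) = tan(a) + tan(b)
(0, 1), (0, 5), (0, 7)

Testing each pair:
(0, 1): LHS = tan(1) ≈ 1.557, RHS = tan(1) ≈ 1.557 → holds
(0, 5): LHS = tan(5) ≈ -3.381, RHS = tan(5) ≈ -3.381 → holds
(0, 7): LHS = tan(7) ≈ 0.8714, RHS = tan(7) ≈ 0.8714 → holds
(1, 6): LHS = tan(7) ≈ 0.8714, RHS = tan(6) + tan(1) ≈ 1.266 → fails
(4, 1): LHS = tan(5) ≈ -3.381, RHS = tan(4) + tan(1) ≈ 2.715 → fails

3 of 5 pairs satisfy the claim.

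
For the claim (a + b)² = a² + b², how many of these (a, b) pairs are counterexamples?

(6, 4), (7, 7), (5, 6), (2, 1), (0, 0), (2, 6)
5

Testing each pair:
(6, 4): LHS = 100, RHS = 52 → counterexample
(7, 7): LHS = 196, RHS = 98 → counterexample
(5, 6): LHS = 121, RHS = 61 → counterexample
(2, 1): LHS = 9, RHS = 5 → counterexample
(0, 0): LHS = 0, RHS = 0 → satisfies claim
(2, 6): LHS = 64, RHS = 40 → counterexample

That makes 5 counterexamples.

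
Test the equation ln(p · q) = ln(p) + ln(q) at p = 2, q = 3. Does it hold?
Substituting p = 2, q = 3:

LHS = ln(2 · 3) = ln(6) ≈ 1.792
RHS = ln(2) + ln(3) ≈ 1.792

LHS = RHS, so the equation holds at this point.

Answer: Holds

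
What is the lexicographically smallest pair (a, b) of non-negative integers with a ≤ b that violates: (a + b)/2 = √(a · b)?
Substituting (0, 1) into the claim:
LHS = (0 + 1)/2 = 1/2
RHS = √(0 · 1) = 0

Since LHS ≠ RHS, this pair disproves the claim, and no lexicographically smaller pair (a ≤ b, non-negative integers) does.

For instance (2, 4) is also a counterexample (LHS = 3, RHS = 2·√(2) ≈ 2.828), but it's lexicographically larger.

Answer: (a, b) = (0, 1)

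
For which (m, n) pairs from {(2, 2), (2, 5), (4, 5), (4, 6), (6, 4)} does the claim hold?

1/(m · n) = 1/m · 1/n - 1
Testing each pair:
(2, 2): LHS = 1/4, RHS = -3/4 → fails
(2, 5): LHS = 1/10, RHS = -9/10 → fails
(4, 5): LHS = 1/20, RHS = -19/20 → fails
(4, 6): LHS = 1/24, RHS = -23/24 → fails
(6, 4): LHS = 1/24, RHS = -23/24 → fails

No pair satisfies the claim.

Answer: None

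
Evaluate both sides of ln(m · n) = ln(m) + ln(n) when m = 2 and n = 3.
LHS = ln(2 · 3) = ln(6) ≈ 1.792
RHS = ln(2) + ln(3) ≈ 1.792

LHS = RHS: the two sides agree.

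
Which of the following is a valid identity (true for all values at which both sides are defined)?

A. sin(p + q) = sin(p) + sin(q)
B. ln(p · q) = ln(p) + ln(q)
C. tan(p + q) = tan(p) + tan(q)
B

A: fails at (1, 4) — LHS = sin(5) ≈ -0.9589, RHS = sin(4) + sin(1) ≈ 0.08467.
B: holds — e.g. at (3, 4), both sides equal ln(12) ≈ 2.485.
C: fails at (3, 4) — LHS = tan(7) ≈ 0.8714, RHS = tan(3) + tan(4) ≈ 1.015.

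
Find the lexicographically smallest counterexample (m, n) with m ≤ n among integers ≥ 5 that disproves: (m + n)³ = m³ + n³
(m, n) = (5, 5)

Substituting (5, 5) into the claim:
LHS = (5 + 5)³ = 1000
RHS = 5³ + 5³ = 250

Since LHS ≠ RHS, this pair disproves the claim, and no lexicographically smaller pair (m ≤ n, integers ≥ 5) does.

For instance (5, 10) is also a counterexample (LHS = 3375, RHS = 1125), but it's lexicographically larger.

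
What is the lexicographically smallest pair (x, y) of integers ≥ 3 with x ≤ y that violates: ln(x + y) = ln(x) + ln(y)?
Substituting (3, 3) into the claim:
LHS = ln(3 + 3) = ln(6) ≈ 1.792
RHS = ln(3) + ln(3) = 2·ln(3) ≈ 2.197

Since LHS ≠ RHS, this pair disproves the claim, and no lexicographically smaller pair (x ≤ y, integers ≥ 3) does.

For instance (3, 5) is also a counterexample (LHS = ln(8) ≈ 2.079, RHS = ln(3) + ln(5) ≈ 2.708), but it's lexicographically larger.

Answer: (x, y) = (3, 3)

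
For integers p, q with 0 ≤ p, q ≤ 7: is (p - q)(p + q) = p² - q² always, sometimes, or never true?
Always true

The identity holds for every pair in the range. For instance at (p, q) = (7, 4): both sides equal 33.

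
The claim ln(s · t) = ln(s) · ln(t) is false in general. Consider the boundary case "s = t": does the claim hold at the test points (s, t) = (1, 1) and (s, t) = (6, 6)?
Only at (1, 1)

At (1, 1): LHS = 0, RHS = 0 → equal
At (6, 6): LHS = ln(36) ≈ 3.584 ≠ RHS = ln(6)² ≈ 3.21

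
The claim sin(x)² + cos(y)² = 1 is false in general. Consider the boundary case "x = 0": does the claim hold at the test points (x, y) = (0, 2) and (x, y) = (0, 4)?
No, fails at both test points

At (0, 2): LHS = cos(2)² ≈ 0.1732 ≠ RHS = 1
At (0, 4): LHS = cos(4)² ≈ 0.4272 ≠ RHS = 1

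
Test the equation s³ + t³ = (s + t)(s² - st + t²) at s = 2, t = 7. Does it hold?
Holds

Substituting s = 2, t = 7:

LHS = 2³ + 7³ = 351
RHS = (2 + 7)(2² - 2·7 + 7²) = 351

LHS = RHS, so the equation holds at this point.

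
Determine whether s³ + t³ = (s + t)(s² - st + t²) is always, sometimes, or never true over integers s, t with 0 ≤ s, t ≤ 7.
The identity holds for every pair in the range. For instance at (s, t) = (3, 3): both sides equal 54.

Answer: Always true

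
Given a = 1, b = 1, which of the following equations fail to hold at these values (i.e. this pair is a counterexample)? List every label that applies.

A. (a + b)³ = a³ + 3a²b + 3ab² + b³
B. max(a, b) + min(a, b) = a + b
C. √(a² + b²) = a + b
Evaluating each claim at the given values:
A. LHS = 8, RHS = 8 → holds here (LHS = RHS)
B. LHS = 2, RHS = 2 → holds here (LHS = RHS)
C. LHS = √(2) ≈ 1.414, RHS = 2 → fails here (LHS ≠ RHS)

Answer: C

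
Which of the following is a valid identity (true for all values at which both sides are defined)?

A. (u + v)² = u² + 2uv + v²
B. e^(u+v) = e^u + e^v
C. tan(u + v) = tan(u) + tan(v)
A: holds — e.g. at (5, 5), both sides equal 100.
B: fails at (2, 2) — LHS = e^4 ≈ 54.6, RHS = 2·e^2 ≈ 14.78.
C: fails at (6, 7) — LHS = tan(13) ≈ 0.463, RHS = tan(6) + tan(7) ≈ 0.5804.

Answer: A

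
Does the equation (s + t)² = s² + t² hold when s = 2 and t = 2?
Substituting s = 2, t = 2:

LHS = (2 + 2)² = 16
RHS = 2² + 2² = 8

LHS ≠ RHS, so the equation does not hold at this point.

Answer: Fails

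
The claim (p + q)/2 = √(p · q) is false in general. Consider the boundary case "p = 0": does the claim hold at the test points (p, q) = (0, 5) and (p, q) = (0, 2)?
At (0, 5): LHS = 5/2 ≠ RHS = 0
At (0, 2): LHS = 1 ≠ RHS = 0

Answer: No, fails at both test points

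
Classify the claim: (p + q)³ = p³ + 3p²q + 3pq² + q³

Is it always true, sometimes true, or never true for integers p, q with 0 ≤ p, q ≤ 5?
Always true

The identity holds for every pair in the range. For instance at (p, q) = (4, 1): both sides equal 125.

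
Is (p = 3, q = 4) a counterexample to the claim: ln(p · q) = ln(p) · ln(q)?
Substituting p = 3, q = 4:
LHS = ln(3 · 4) = ln(12) ≈ 2.485
RHS = ln(3) · ln(4) ≈ 1.523

Since LHS ≠ RHS, this pair disproves the claim.

Answer: Yes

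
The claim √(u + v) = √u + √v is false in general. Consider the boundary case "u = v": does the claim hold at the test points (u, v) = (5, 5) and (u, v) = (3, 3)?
At (5, 5): LHS = √(10) ≈ 3.162 ≠ RHS = 2·√(5) ≈ 4.472
At (3, 3): LHS = √(6) ≈ 2.449 ≠ RHS = 2·√(3) ≈ 3.464

Answer: No, fails at both test points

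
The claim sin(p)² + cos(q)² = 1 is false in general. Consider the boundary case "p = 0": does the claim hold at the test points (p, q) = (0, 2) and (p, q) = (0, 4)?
At (0, 2): LHS = cos(2)² ≈ 0.1732 ≠ RHS = 1
At (0, 4): LHS = cos(4)² ≈ 0.4272 ≠ RHS = 1

Answer: No, fails at both test points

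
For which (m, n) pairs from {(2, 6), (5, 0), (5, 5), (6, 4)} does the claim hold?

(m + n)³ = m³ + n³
Testing each pair:
(2, 6): LHS = 512, RHS = 224 → fails
(5, 0): LHS = 125, RHS = 125 → holds
(5, 5): LHS = 1000, RHS = 250 → fails
(6, 4): LHS = 1000, RHS = 280 → fails

1 of 4 pairs satisfies the claim.

Answer: (5, 0)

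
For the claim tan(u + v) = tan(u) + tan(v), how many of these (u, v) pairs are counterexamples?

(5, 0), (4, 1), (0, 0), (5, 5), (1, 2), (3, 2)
4

Testing each pair:
(5, 0): LHS = tan(5) ≈ -3.381, RHS = tan(5) ≈ -3.381 → satisfies claim
(4, 1): LHS = tan(5) ≈ -3.381, RHS = tan(4) + tan(1) ≈ 2.715 → counterexample
(0, 0): LHS = 0, RHS = 0 → satisfies claim
(5, 5): LHS = tan(10) ≈ 0.6484, RHS = 2·tan(5) ≈ -6.761 → counterexample
(1, 2): LHS = tan(3) ≈ -0.1425, RHS = tan(2) + tan(1) ≈ -0.6276 → counterexample
(3, 2): LHS = tan(5) ≈ -3.381, RHS = tan(2) + tan(3) ≈ -2.328 → counterexample

That makes 4 counterexamples.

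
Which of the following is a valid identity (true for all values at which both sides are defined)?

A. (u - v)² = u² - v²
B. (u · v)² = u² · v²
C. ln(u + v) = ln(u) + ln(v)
A: fails at (3, 5) — LHS = 4, RHS = -16.
B: holds — e.g. at (3, 4), both sides equal 144.
C: fails at (3, 3) — LHS = ln(6) ≈ 1.792, RHS = 2·ln(3) ≈ 2.197.

Answer: B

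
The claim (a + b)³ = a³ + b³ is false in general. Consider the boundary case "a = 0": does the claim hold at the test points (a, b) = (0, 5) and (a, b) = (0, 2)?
At (0, 5): LHS = 125, RHS = 125 → equal
At (0, 2): LHS = 8, RHS = 8 → equal

So the claim does hold at both of these boundary points, even though it is not an identity.

Answer: Yes, holds at both test points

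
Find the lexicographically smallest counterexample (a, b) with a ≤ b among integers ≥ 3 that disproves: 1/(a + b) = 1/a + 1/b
(a, b) = (3, 3)

Substituting (3, 3) into the claim:
LHS = 1/(3 + 3) = 1/6
RHS = 1/3 + 1/3 = 2/3

Since LHS ≠ RHS, this pair disproves the claim, and no lexicographically smaller pair (a ≤ b, integers ≥ 3) does.

For instance (4, 5) is also a counterexample (LHS = 1/9, RHS = 9/20), but it's lexicographically larger.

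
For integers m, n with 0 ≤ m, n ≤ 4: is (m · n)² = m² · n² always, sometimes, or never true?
The identity holds for every pair in the range. For instance at (m, n) = (2, 4): both sides equal 64.

Answer: Always true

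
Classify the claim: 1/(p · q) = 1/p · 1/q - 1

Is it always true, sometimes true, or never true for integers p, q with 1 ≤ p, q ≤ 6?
The claim fails for every pair in the range. For instance at (p, q) = (4, 5): LHS = 1/20, RHS = -19/20.

Answer: Never true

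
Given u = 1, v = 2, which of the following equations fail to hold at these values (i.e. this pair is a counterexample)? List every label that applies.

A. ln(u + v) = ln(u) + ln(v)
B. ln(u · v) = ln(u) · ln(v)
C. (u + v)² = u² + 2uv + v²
Evaluating each claim at the given values:
A. LHS = ln(3) ≈ 1.099, RHS = ln(2) ≈ 0.6931 → fails here (LHS ≠ RHS)
B. LHS = ln(2) ≈ 0.6931, RHS = 0 → fails here (LHS ≠ RHS)
C. LHS = 9, RHS = 9 → holds here (LHS = RHS)

Answer: A, B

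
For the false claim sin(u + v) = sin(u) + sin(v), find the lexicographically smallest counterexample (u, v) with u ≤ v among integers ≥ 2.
(u, v) = (2, 2)

Substituting (2, 2) into the claim:
LHS = sin(2 + 2) = sin(4) ≈ -0.7568
RHS = sin(2) + sin(2) = 2·sin(2) ≈ 1.819

Since LHS ≠ RHS, this pair disproves the claim, and no lexicographically smaller pair (u ≤ v, integers ≥ 2) does.

For instance (6, 9) is also a counterexample (LHS = sin(15) ≈ 0.6503, RHS = sin(6) + sin(9) ≈ 0.1327), but it's lexicographically larger.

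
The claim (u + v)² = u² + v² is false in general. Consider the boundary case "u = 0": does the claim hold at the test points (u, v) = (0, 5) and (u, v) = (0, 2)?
Yes, holds at both test points

At (0, 5): LHS = 25, RHS = 25 → equal
At (0, 2): LHS = 4, RHS = 4 → equal

So the claim does hold at both of these boundary points, even though it is not an identity.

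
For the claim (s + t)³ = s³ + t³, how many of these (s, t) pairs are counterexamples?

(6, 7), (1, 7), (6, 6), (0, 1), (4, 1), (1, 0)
4

Testing each pair:
(6, 7): LHS = 2197, RHS = 559 → counterexample
(1, 7): LHS = 512, RHS = 344 → counterexample
(6, 6): LHS = 1728, RHS = 432 → counterexample
(0, 1): LHS = 1, RHS = 1 → satisfies claim
(4, 1): LHS = 125, RHS = 65 → counterexample
(1, 0): LHS = 1, RHS = 1 → satisfies claim

That makes 4 counterexamples.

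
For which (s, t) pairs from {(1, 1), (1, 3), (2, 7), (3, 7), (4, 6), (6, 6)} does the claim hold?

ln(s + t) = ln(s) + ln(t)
None

Testing each pair:
(1, 1): LHS = ln(2) ≈ 0.6931, RHS = 0 → fails
(1, 3): LHS = ln(4) ≈ 1.386, RHS = ln(3) ≈ 1.099 → fails
(2, 7): LHS = ln(9) ≈ 2.197, RHS = ln(2) + ln(7) ≈ 2.639 → fails
(3, 7): LHS = ln(10) ≈ 2.303, RHS = ln(3) + ln(7) ≈ 3.045 → fails
(4, 6): LHS = ln(10) ≈ 2.303, RHS = ln(4) + ln(6) ≈ 3.178 → fails
(6, 6): LHS = ln(12) ≈ 2.485, RHS = 2·ln(6) ≈ 3.584 → fails

No pair satisfies the claim.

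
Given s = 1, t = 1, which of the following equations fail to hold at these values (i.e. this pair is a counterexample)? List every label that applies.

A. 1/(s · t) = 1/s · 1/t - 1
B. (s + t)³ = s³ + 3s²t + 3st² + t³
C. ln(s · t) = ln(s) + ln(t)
A

Evaluating each claim at the given values:
A. LHS = 1, RHS = 0 → fails here (LHS ≠ RHS)
B. LHS = 8, RHS = 8 → holds here (LHS = RHS)
C. LHS = 0, RHS = 0 → holds here (LHS = RHS)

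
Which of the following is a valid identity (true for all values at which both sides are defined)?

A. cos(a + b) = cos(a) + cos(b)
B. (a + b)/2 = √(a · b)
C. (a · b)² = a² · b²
A: fails at (3, 5) — LHS = cos(8) ≈ -0.1455, RHS = cos(3) + cos(5) ≈ -0.7063.
B: fails at (3, 5) — LHS = 4, RHS = √(15) ≈ 3.873.
C: holds — e.g. at (4, 4), both sides equal 256.

Answer: C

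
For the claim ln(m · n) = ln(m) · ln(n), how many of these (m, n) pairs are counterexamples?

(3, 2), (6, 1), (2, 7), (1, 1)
Testing each pair:
(3, 2): LHS = ln(6) ≈ 1.792, RHS = ln(2)·ln(3) ≈ 0.7615 → counterexample
(6, 1): LHS = ln(6) ≈ 1.792, RHS = 0 → counterexample
(2, 7): LHS = ln(14) ≈ 2.639, RHS = ln(2)·ln(7) ≈ 1.349 → counterexample
(1, 1): LHS = 0, RHS = 0 → satisfies claim

That makes 3 counterexamples.

Answer: 3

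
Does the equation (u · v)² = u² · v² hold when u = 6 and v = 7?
Holds

Substituting u = 6, v = 7:

LHS = (6 · 7)² = 1764
RHS = 6² · 7² = 1764

LHS = RHS, so the equation holds at this point.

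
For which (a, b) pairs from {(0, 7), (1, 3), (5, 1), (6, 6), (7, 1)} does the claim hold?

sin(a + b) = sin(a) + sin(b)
(0, 7)

Testing each pair:
(0, 7): LHS = sin(7) ≈ 0.657, RHS = sin(7) ≈ 0.657 → holds
(1, 3): LHS = sin(4) ≈ -0.7568, RHS = sin(3) + sin(1) ≈ 0.9826 → fails
(5, 1): LHS = sin(6) ≈ -0.2794, RHS = sin(5) + sin(1) ≈ -0.1175 → fails
(6, 6): LHS = sin(12) ≈ -0.5366, RHS = 2·sin(6) ≈ -0.5588 → fails
(7, 1): LHS = sin(8) ≈ 0.9894, RHS = sin(7) + sin(1) ≈ 1.498 → fails

1 of 5 pairs satisfies the claim.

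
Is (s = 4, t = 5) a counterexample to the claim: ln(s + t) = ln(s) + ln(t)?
Substituting s = 4, t = 5:
LHS = ln(4 + 5) = ln(9) ≈ 2.197
RHS = ln(4) + ln(5) ≈ 2.996

Since LHS ≠ RHS, this pair disproves the claim.

Answer: Yes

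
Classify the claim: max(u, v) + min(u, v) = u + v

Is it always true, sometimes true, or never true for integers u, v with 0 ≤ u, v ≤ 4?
Always true

The identity holds for every pair in the range. For instance at (u, v) = (4, 1): both sides equal 5.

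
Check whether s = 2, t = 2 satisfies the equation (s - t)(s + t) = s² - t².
Substituting s = 2, t = 2:

LHS = (2 - 2)(2 + 2) = 0
RHS = 2² - 2² = 0

LHS = RHS, so the equation holds at this point.

Answer: Holds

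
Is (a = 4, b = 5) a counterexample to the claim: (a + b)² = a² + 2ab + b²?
Substituting a = 4, b = 5:
LHS = (4 + 5)² = 81
RHS = 4² + 2·4·5 + 5² = 81

The sides agree, so this pair does not disprove the claim.

Answer: No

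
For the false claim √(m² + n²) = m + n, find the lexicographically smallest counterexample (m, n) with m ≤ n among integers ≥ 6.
(m, n) = (6, 6)

Substituting (6, 6) into the claim:
LHS = √(6² + 6²) = 6·√(2) ≈ 8.485
RHS = 6 + 6 = 12

Since LHS ≠ RHS, this pair disproves the claim, and no lexicographically smaller pair (m ≤ n, integers ≥ 6) does.

For instance (10, 12) is also a counterexample (LHS = 2·√(61) ≈ 15.62, RHS = 22), but it's lexicographically larger.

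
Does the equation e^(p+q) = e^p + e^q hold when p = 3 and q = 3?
Fails

Substituting p = 3, q = 3:

LHS = e^(3+3) = e^6 ≈ 403.4
RHS = e^3 + e^3 = 2·e^3 ≈ 40.17

LHS ≠ RHS, so the equation does not hold at this point.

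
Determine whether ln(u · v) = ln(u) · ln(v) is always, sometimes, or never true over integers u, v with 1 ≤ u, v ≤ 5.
Sometimes true

It holds at (u, v) = (1, 1) (both sides equal 0), but fails at (u, v) = (2, 5) (LHS = ln(10) ≈ 2.303, RHS = ln(2)·ln(5) ≈ 1.116).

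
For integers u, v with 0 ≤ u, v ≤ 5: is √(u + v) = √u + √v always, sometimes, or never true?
It holds at (u, v) = (0, 2) (both sides equal √(2) ≈ 1.414), but fails at (u, v) = (2, 5) (LHS = √(7) ≈ 2.646, RHS = √(2) + √(5) ≈ 3.65).

Answer: Sometimes true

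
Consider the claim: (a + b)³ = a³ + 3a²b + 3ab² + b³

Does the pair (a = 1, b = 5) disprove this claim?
Substituting a = 1, b = 5:
LHS = (1 + 5)³ = 216
RHS = 1³ + 3·1²·5 + 3·1·5² + 5³ = 216

The sides agree, so this pair does not disprove the claim.

Answer: No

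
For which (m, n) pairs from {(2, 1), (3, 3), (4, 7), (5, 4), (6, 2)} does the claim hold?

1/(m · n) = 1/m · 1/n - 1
Testing each pair:
(2, 1): LHS = 1/2, RHS = -1/2 → fails
(3, 3): LHS = 1/9, RHS = -8/9 → fails
(4, 7): LHS = 1/28, RHS = -27/28 → fails
(5, 4): LHS = 1/20, RHS = -19/20 → fails
(6, 2): LHS = 1/12, RHS = -11/12 → fails

No pair satisfies the claim.

Answer: None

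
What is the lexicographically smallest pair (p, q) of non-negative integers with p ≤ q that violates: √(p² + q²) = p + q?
At (0, 5): both sides equal 5, so it holds there.
At (0, 6): both sides equal 6, so it holds there.

Substituting (1, 1) into the claim:
LHS = √(1² + 1²) = √(2) ≈ 1.414
RHS = 1 + 1 = 2

Since LHS ≠ RHS, this pair disproves the claim, and no lexicographically smaller pair (p ≤ q, non-negative integers) does.

For instance (4, 5) is also a counterexample (LHS = √(41) ≈ 6.403, RHS = 9), but it's lexicographically larger.

Answer: (p, q) = (1, 1)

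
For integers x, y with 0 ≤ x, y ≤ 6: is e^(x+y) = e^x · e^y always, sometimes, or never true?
Always true

The identity holds for every pair in the range. For instance at (x, y) = (6, 2): both sides equal e^8 ≈ 2981.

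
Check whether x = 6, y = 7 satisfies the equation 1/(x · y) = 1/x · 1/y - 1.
Substituting x = 6, y = 7:

LHS = 1/(6 · 7) = 1/42
RHS = 1/6 · 1/7 - 1 = -41/42

LHS ≠ RHS, so the equation does not hold at this point.

Answer: Fails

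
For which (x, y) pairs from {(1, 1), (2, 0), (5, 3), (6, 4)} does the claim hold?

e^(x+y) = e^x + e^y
None

Testing each pair:
(1, 1): LHS = e^2 ≈ 7.389, RHS = 2·e ≈ 5.437 → fails
(2, 0): LHS = e^2 ≈ 7.389, RHS = 1 + e^2 ≈ 8.389 → fails
(5, 3): LHS = e^8 ≈ 2981, RHS = e^3 + e^5 ≈ 168.5 → fails
(6, 4): LHS = e^10 ≈ 22026.5, RHS = e^4 + e^6 ≈ 458 → fails

No pair satisfies the claim.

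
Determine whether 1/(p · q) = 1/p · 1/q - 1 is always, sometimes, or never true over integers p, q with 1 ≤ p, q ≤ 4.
The claim fails for every pair in the range. For instance at (p, q) = (1, 3): LHS = 1/3, RHS = -2/3.

Answer: Never true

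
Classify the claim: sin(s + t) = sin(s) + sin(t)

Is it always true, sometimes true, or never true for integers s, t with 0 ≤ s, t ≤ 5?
Sometimes true

It holds at (s, t) = (4, 0) (both sides equal sin(4) ≈ -0.7568), but fails at (s, t) = (4, 3) (LHS = sin(7) ≈ 0.657, RHS = sin(4) + sin(3) ≈ -0.6157).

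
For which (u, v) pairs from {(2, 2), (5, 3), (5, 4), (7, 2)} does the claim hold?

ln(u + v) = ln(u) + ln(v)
(2, 2)

Testing each pair:
(2, 2): LHS = ln(4) ≈ 1.386, RHS = 2·ln(2) ≈ 1.386 → holds
(5, 3): LHS = ln(8) ≈ 2.079, RHS = ln(3) + ln(5) ≈ 2.708 → fails
(5, 4): LHS = ln(9) ≈ 2.197, RHS = ln(4) + ln(5) ≈ 2.996 → fails
(7, 2): LHS = ln(9) ≈ 2.197, RHS = ln(2) + ln(7) ≈ 2.639 → fails

1 of 4 pairs satisfies the claim.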